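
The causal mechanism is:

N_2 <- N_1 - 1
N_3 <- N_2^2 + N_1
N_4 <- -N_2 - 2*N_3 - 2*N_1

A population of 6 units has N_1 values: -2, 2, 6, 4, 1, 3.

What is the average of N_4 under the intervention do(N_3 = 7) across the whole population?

-20

do(N_3=7) breaks N_3's dependence on N_1. With N_3=7 fixed, N_4 across the units is -7, -19, -31, -25, -16, -22, mean -20.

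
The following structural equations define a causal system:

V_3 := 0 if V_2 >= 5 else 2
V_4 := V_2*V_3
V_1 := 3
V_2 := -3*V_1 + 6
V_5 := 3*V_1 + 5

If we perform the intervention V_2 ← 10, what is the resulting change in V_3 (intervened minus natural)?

The intervention breaks the incoming arrows to V_2: V_2 := -3*V_1 + 6 no longer applies, and V_2 = 10.
V_3 = 0 if V_2 >= 5 else 2  [with V_2=10]  = 0
Without intervention: V_2 = -3*V_1 + 6  [with V_1=3]  = -3; V_3 = 0 if V_2 >= 5 else 2  [with V_2=-3]  = 2.
Change = 0 − 2 = -2.

-2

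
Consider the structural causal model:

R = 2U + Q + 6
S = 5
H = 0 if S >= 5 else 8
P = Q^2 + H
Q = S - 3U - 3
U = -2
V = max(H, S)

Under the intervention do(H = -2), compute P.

Under do(H=-2), the mechanism H = 0 if S >= 5 else 8 is discarded; H is fixed at -2.
Q = S - 3U - 3  [with S=5, U=-2]  = 8
P = Q^2 + H  [with Q=8, H=-2]  = 62

62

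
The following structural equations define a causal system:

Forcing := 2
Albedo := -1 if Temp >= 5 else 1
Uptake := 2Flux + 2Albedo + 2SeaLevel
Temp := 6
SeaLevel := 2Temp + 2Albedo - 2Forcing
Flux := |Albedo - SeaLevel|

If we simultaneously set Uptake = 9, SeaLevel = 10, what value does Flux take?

Setting Uptake = 9, SeaLevel = 10 by intervention discards those variables' equations.
Albedo = -1 if Temp >= 5 else 1  [with Temp=6]  = -1
Flux = |Albedo - SeaLevel|  [with Albedo=-1, SeaLevel=10]  = 11

11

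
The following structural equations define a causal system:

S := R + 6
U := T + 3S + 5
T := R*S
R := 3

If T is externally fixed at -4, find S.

9

Under do(T=-4), the mechanism T := R*S is discarded; T is fixed at -4.
Since S is not a descendant of the intervened variable, it is unaffected.
S = R + 6  [with R=3]  = 9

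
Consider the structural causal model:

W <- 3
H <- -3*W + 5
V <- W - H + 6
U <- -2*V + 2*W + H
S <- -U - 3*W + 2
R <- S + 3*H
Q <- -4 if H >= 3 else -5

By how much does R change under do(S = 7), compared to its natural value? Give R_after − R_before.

-10

The intervention breaks the incoming arrows to S: S <- -U - 3*W + 2 no longer applies, and S = 7.
H = -3*W + 5  [with W=3]  = -4
R = S + 3*H  [with S=7, H=-4]  = -5
Without intervention: H = -3*W + 5  [with W=3]  = -4; V = W - H + 6  [with W=3, H=-4]  = 13; U = -2*V + 2*W + H  [with V=13, W=3, H=-4]  = -24; S = -U - 3*W + 2  [with U=-24, W=3]  = 17; R = S + 3*H  [with S=17, H=-4]  = 5.
Change = -5 − 5 = -10.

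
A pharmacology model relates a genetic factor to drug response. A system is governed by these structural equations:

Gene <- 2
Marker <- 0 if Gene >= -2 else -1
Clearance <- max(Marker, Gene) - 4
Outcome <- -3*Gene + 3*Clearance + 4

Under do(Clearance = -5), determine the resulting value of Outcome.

The intervention breaks the incoming arrows to Clearance: Clearance <- max(Marker, Gene) - 4 no longer applies, and Clearance = -5.
Outcome = -3*Gene + 3*Clearance + 4  [with Gene=2, Clearance=-5]  = -17

-17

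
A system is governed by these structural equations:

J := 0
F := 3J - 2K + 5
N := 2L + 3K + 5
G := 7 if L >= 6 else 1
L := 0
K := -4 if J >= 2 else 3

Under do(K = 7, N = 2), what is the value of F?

Setting K = 7, N = 2 by intervention discards those variables' equations.
F = 3J - 2K + 5  [with J=0, K=7]  = -9

-9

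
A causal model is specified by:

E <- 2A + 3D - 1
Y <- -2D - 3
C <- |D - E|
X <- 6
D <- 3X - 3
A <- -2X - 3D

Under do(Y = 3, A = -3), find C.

Under do(Y = 3, A = -3), each intervened variable's structural equation is replaced by its fixed value.
D = 3X - 3  [with X=6]  = 15
E = 2A + 3D - 1  [with A=-3, D=15]  = 38
C = |D - E|  [with D=15, E=38]  = 23

23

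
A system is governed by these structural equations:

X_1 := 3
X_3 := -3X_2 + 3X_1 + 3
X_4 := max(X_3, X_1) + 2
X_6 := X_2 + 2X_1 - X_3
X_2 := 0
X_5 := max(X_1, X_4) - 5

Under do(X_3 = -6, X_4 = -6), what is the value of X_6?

12

Setting X_3 = -6, X_4 = -6 by intervention discards those variables' equations.
X_6 = X_2 + 2X_1 - X_3  [with X_2=0, X_1=3, X_3=-6]  = 12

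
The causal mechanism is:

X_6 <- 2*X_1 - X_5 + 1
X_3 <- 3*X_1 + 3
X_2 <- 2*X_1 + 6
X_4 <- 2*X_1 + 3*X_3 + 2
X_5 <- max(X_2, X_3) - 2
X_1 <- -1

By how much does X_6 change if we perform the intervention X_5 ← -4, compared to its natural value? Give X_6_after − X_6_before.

6

The intervention breaks the incoming arrows to X_5: X_5 <- max(X_2, X_3) - 2 no longer applies, and X_5 = -4.
X_6 = 2*X_1 - X_5 + 1  [with X_1=-1, X_5=-4]  = 3
Without intervention: X_2 = 2*X_1 + 6  [with X_1=-1]  = 4; X_3 = 3*X_1 + 3  [with X_1=-1]  = 0; X_5 = max(X_2, X_3) - 2  [with X_2=4, X_3=0]  = 2; X_6 = 2*X_1 - X_5 + 1  [with X_1=-1, X_5=2]  = -3.
Change = 3 − (-3) = 6.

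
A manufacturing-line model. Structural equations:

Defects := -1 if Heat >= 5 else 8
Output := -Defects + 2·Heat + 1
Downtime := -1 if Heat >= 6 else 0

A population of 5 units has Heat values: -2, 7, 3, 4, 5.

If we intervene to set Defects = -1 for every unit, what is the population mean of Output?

8.8

do(Defects=-1) breaks Defects's dependence on Heat. With Defects=-1 fixed, Output across the units is -2, 16, 8, 10, 12, mean 8.8.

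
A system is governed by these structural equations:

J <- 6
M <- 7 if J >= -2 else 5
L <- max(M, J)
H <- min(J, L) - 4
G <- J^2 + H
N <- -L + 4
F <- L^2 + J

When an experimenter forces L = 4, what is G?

do(L=4) replaces the equation L <- max(M, J) with the constant L = 4.
H = min(J, L) - 4  [with J=6, L=4]  = 0
G = J^2 + H  [with J=6, H=0]  = 36

36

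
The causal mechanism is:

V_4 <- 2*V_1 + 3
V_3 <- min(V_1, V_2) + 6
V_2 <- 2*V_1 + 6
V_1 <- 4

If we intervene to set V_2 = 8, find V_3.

10

The intervention breaks the incoming arrows to V_2: V_2 <- 2*V_1 + 6 no longer applies, and V_2 = 8.
V_3 = min(V_1, V_2) + 6  [with V_1=4, V_2=8]  = 10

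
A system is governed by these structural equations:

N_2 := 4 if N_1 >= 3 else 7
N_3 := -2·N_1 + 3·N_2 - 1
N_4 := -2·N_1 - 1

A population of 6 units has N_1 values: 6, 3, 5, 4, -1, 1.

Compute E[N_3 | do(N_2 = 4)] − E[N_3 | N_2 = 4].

do(N_2=4) breaks N_2's dependence on N_1. With N_2=4 fixed, N_3 across the units is -1, 5, 1, 3, 13, 9, mean 5.
Conditioning on N_2=4 selects the 4 unit(s) with N_1 ∈ {6, 3, 5, 4}. Their N_3 values: -1, 5, 1, 3. Mean = 2.
Difference = 5 − 2 = 3.

3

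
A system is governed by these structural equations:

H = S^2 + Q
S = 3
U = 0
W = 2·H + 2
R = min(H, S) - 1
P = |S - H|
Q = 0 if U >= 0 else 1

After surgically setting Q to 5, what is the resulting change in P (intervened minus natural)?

The intervention breaks the incoming arrows to Q: Q = 0 if U >= 0 else 1 no longer applies, and Q = 5.
H = S^2 + Q  [with S=3, Q=5]  = 14
P = |S - H|  [with S=3, H=14]  = 11
Without intervention: Q = 0 if U >= 0 else 1  [with U=0]  = 0; H = S^2 + Q  [with S=3, Q=0]  = 9; P = |S - H|  [with S=3, H=9]  = 6.
Change = 11 − 6 = 5.

5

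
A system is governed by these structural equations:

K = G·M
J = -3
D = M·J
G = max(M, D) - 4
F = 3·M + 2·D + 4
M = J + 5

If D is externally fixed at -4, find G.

The intervention breaks the incoming arrows to D: D = M·J no longer applies, and D = -4.
M = J + 5  [with J=-3]  = 2
G = max(M, D) - 4  [with M=2, D=-4]  = -2

-2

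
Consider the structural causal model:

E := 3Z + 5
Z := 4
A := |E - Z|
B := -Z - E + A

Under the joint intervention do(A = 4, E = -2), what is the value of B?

2

The joint intervention fixes A = 4, E = -2, removing each variable's own equation.
B = -Z - E + A  [with Z=4, E=-2, A=4]  = 2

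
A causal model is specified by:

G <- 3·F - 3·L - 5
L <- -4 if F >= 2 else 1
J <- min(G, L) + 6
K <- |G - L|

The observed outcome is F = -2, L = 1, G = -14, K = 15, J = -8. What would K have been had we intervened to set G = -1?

The intervention breaks the incoming arrows to G: G <- 3·F - 3·L - 5 no longer applies, and G = -1.
L = -4 if F >= 2 else 1  [with F=-2]  = 1
K = |G - L|  [with G=-1, L=1]  = 2

2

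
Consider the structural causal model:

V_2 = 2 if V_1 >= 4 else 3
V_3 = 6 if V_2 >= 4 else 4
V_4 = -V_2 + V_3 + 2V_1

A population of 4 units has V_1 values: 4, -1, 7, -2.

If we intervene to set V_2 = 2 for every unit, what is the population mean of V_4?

6

do(V_2=2) breaks V_2's dependence on V_1. With V_2=2 fixed, V_4 across the units is 10, 0, 16, -2, mean 6.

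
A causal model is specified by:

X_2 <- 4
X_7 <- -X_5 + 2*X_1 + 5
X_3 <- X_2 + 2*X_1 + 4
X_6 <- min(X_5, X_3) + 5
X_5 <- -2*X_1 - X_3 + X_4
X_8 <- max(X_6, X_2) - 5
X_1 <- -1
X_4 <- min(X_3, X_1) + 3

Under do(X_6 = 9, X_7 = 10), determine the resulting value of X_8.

The joint intervention fixes X_6 = 9, X_7 = 10, removing each variable's own equation.
X_8 = max(X_6, X_2) - 5  [with X_6=9, X_2=4]  = 4

4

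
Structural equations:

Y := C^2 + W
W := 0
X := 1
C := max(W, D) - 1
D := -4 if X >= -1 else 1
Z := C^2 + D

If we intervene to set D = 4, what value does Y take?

The intervention breaks the incoming arrows to D: D := -4 if X >= -1 else 1 no longer applies, and D = 4.
C = max(W, D) - 1  [with W=0, D=4]  = 3
Y = C^2 + W  [with C=3, W=0]  = 9

9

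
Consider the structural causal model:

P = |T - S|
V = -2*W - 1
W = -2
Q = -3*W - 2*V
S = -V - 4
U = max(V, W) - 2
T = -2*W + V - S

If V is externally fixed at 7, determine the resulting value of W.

-2

Under do(V=7), the mechanism V = -2*W - 1 is discarded; V is fixed at 7.
W is not downstream of the intervention, so its value is determined by the original equations.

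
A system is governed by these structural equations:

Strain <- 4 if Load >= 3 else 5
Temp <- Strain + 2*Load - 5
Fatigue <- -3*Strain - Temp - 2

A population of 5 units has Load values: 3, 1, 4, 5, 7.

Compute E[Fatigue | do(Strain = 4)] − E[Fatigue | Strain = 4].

Every unit gets Strain=4 under the intervention. Fatigue values become -19, -15, -21, -23, -27; E[Fatigue|do(Strain=4)] = -21.
E[Fatigue|Strain=4] averages over only the 4 units with Strain=4 (Load = 3, 4, 5, 7): Fatigue = -19, -21, -23, -27, mean -22.5.
Difference = -21 − (-22.5) = 1.5.

1.5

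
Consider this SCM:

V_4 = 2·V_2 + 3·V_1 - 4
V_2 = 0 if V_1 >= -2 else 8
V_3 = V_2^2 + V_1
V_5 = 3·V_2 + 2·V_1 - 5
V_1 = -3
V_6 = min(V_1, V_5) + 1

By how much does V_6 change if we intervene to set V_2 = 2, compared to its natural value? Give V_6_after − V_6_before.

Under do(V_2=2), the mechanism V_2 = 0 if V_1 >= -2 else 8 is discarded; V_2 is fixed at 2.
V_5 = 3·V_2 + 2·V_1 - 5  [with V_2=2, V_1=-3]  = -5
V_6 = min(V_1, V_5) + 1  [with V_1=-3, V_5=-5]  = -4
Without intervention: V_2 = 0 if V_1 >= -2 else 8  [with V_1=-3]  = 8; V_5 = 3·V_2 + 2·V_1 - 5  [with V_2=8, V_1=-3]  = 13; V_6 = min(V_1, V_5) + 1  [with V_1=-3, V_5=13]  = -2.
Change = -4 − (-2) = -2.

-2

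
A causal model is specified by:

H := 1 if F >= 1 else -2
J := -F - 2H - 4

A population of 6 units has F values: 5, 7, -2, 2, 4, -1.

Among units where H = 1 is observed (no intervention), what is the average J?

-10.5

Observing H=1 restricts to units where H's equation naturally yields 1: F ∈ {5, 7, 2, 4}. In that subpopulation J = -11, -13, -8, -10, mean -10.5.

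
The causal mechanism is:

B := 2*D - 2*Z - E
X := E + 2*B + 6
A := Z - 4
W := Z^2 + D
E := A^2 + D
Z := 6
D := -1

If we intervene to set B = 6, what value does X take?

21

Intervening sets B = 6 and removes its equation (B := 2*D - 2*Z - E).
A = Z - 4  [with Z=6]  = 2
E = A^2 + D  [with A=2, D=-1]  = 3
X = E + 2*B + 6  [with E=3, B=6]  = 21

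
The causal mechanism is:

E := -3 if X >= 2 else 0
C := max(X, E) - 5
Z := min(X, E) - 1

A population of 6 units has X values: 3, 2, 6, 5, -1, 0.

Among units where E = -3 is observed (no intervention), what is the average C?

-1

Observing E=-3 restricts to units where E's equation naturally yields -3: X ∈ {3, 2, 6, 5}. In that subpopulation C = -2, -3, 1, 0, mean -1.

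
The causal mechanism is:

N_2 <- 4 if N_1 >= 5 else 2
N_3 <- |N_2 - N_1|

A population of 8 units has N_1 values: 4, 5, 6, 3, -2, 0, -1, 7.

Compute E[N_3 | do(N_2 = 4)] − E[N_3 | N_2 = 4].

Every unit gets N_2=4 under the intervention. N_3 values become 0, 1, 2, 1, 6, 4, 5, 3; E[N_3|do(N_2=4)] = 2.75.
E[N_3|N_2=4] averages over only the 3 units with N_2=4 (N_1 = 5, 6, 7): N_3 = 1, 2, 3, mean 2.
Difference = 2.75 − 2 = 0.75.

0.75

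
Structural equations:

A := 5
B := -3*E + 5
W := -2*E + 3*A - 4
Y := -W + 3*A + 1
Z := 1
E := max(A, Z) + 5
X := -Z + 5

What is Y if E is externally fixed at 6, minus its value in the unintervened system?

The intervention breaks the incoming arrows to E: E := max(A, Z) + 5 no longer applies, and E = 6.
W = -2*E + 3*A - 4  [with E=6, A=5]  = -1
Y = -W + 3*A + 1  [with W=-1, A=5]  = 17
Without intervention: E = max(A, Z) + 5  [with A=5, Z=1]  = 10; W = -2*E + 3*A - 4  [with E=10, A=5]  = -9; Y = -W + 3*A + 1  [with W=-9, A=5]  = 25.
Change = 17 − 25 = -8.

-8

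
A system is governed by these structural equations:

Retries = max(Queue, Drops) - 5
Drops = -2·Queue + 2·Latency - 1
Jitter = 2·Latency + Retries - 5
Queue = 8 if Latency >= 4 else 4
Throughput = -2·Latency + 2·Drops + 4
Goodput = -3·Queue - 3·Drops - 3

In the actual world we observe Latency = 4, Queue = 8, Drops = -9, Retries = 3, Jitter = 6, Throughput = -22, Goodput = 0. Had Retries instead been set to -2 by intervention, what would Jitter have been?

1

Intervening sets Retries = -2 and removes its equation (Retries = max(Queue, Drops) - 5).
Jitter = 2·Latency + Retries - 5  [with Latency=4, Retries=-2]  = 1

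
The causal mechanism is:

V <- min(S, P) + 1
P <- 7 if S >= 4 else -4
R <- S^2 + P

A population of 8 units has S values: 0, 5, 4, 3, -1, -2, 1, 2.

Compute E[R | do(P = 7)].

14.5

do(P=7) breaks P's dependence on S. With P=7 fixed, R across the units is 7, 32, 23, 16, 8, 11, 8, 11, mean 14.5.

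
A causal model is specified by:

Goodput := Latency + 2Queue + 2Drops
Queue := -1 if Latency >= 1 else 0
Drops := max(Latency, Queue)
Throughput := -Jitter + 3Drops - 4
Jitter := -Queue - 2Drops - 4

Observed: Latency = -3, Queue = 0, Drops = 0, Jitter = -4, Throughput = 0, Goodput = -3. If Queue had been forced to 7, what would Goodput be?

Under do(Queue=7), the mechanism Queue := -1 if Latency >= 1 else 0 is discarded; Queue is fixed at 7.
Drops = max(Latency, Queue)  [with Latency=-3, Queue=7]  = 7
Goodput = Latency + 2Queue + 2Drops  [with Latency=-3, Queue=7, Drops=7]  = 25

25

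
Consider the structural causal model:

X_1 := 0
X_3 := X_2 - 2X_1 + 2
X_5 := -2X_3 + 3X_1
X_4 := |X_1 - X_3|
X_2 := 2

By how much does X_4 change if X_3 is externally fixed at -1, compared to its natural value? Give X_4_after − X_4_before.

The intervention breaks the incoming arrows to X_3: X_3 := X_2 - 2X_1 + 2 no longer applies, and X_3 = -1.
X_4 = |X_1 - X_3|  [with X_1=0, X_3=-1]  = 1
Without intervention: X_3 = X_2 - 2X_1 + 2  [with X_2=2, X_1=0]  = 4; X_4 = |X_1 - X_3|  [with X_1=0, X_3=4]  = 4.
Change = 1 − 4 = -3.

-3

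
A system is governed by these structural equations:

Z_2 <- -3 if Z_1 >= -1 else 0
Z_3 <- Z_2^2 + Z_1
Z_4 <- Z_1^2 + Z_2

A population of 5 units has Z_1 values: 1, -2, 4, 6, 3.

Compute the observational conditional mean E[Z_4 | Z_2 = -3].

12.5

E[Z_4|Z_2=-3] averages over only the 4 units with Z_2=-3 (Z_1 = 1, 4, 6, 3): Z_4 = -2, 13, 33, 6, mean 12.5.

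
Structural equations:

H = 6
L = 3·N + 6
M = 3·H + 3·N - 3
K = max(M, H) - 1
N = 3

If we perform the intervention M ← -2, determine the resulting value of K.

Intervening sets M = -2 and removes its equation (M = 3·H + 3·N - 3).
K = max(M, H) - 1  [with M=-2, H=6]  = 5

5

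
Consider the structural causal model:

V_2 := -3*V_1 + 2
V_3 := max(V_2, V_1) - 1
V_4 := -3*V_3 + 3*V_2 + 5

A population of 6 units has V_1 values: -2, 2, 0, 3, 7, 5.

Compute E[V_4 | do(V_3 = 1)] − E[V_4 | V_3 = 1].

-13.5

Every unit gets V_3=1 under the intervention. V_4 values become 26, -10, 8, -19, -55, -37; E[V_4|do(V_3=1)] = -14.5.
Conditioning on V_3=1 selects the 2 unit(s) with V_1 ∈ {2, 0}. Their V_4 values: -10, 8. Mean = -1.
Difference = -14.5 − (-1) = -13.5.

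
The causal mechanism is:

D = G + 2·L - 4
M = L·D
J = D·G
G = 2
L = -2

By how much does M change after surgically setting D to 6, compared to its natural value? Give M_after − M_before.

-24

The intervention breaks the incoming arrows to D: D = G + 2·L - 4 no longer applies, and D = 6.
M = L·D  [with L=-2, D=6]  = -12
Without intervention: D = G + 2·L - 4  [with G=2, L=-2]  = -6; M = L·D  [with L=-2, D=-6]  = 12.
Change = -12 − 12 = -24.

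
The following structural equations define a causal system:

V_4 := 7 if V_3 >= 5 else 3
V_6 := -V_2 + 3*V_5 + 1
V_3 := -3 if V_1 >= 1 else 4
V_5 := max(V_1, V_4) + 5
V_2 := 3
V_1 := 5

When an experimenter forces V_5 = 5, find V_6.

13

The intervention breaks the incoming arrows to V_5: V_5 := max(V_1, V_4) + 5 no longer applies, and V_5 = 5.
V_6 = -V_2 + 3*V_5 + 1  [with V_2=3, V_5=5]  = 13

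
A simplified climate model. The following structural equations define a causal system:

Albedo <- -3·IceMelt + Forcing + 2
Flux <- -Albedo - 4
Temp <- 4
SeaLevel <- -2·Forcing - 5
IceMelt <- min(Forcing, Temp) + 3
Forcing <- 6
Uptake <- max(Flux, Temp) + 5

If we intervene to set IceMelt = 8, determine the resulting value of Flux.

The intervention breaks the incoming arrows to IceMelt: IceMelt <- min(Forcing, Temp) + 3 no longer applies, and IceMelt = 8.
Albedo = -3·IceMelt + Forcing + 2  [with IceMelt=8, Forcing=6]  = -16
Flux = -Albedo - 4  [with Albedo=-16]  = 12

12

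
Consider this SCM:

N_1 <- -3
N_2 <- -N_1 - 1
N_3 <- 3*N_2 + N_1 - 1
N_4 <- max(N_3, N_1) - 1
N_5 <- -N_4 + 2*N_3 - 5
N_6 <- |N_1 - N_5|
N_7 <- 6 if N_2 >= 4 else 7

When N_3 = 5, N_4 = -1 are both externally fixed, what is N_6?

Setting N_3 = 5, N_4 = -1 by intervention discards those variables' equations.
N_5 = -N_4 + 2*N_3 - 5  [with N_4=-1, N_3=5]  = 6
N_6 = |N_1 - N_5|  [with N_1=-3, N_5=6]  = 9

9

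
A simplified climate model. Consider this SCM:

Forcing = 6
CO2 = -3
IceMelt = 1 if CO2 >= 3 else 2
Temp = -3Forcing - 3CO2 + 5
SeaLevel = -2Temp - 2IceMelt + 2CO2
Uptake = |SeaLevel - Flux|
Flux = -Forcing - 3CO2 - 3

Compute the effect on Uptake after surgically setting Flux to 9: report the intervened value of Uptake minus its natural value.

9

Intervening sets Flux = 9 and removes its equation (Flux = -Forcing - 3CO2 - 3).
Temp = -3Forcing - 3CO2 + 5  [with Forcing=6, CO2=-3]  = -4
IceMelt = 1 if CO2 >= 3 else 2  [with CO2=-3]  = 2
SeaLevel = -2Temp - 2IceMelt + 2CO2  [with Temp=-4, IceMelt=2, CO2=-3]  = -2
Uptake = |SeaLevel - Flux|  [with SeaLevel=-2, Flux=9]  = 11
Without intervention: Temp = -3Forcing - 3CO2 + 5  [with Forcing=6, CO2=-3]  = -4; IceMelt = 1 if CO2 >= 3 else 2  [with CO2=-3]  = 2; SeaLevel = -2Temp - 2IceMelt + 2CO2  [with Temp=-4, IceMelt=2, CO2=-3]  = -2; Flux = -Forcing - 3CO2 - 3  [with Forcing=6, CO2=-3]  = 0; Uptake = |SeaLevel - Flux|  [with SeaLevel=-2, Flux=0]  = 2.
Change = 11 − 2 = 9.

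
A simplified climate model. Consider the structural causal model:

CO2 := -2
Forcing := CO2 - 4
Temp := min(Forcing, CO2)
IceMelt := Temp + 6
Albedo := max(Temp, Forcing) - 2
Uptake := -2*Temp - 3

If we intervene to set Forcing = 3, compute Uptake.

Under do(Forcing=3), the mechanism Forcing := CO2 - 4 is discarded; Forcing is fixed at 3.
Temp = min(Forcing, CO2)  [with Forcing=3, CO2=-2]  = -2
Uptake = -2*Temp - 3  [with Temp=-2]  = 1

1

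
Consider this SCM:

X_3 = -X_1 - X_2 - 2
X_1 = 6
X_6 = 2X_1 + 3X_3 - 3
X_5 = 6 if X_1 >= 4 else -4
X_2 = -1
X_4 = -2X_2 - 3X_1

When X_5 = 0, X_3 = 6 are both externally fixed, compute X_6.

The joint intervention fixes X_5 = 0, X_3 = 6, removing each variable's own equation.
X_6 = 2X_1 + 3X_3 - 3  [with X_1=6, X_3=6]  = 27

27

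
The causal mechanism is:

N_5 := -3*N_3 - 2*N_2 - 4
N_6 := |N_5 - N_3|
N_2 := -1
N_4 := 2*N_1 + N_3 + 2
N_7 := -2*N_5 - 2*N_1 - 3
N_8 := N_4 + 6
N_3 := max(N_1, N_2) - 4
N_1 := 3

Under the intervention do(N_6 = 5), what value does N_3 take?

-1

do(N_6=5) replaces the equation N_6 := |N_5 - N_3| with the constant N_6 = 5.
N_3 is not downstream of the intervention, so its value is determined by the original equations.
N_3 = max(N_1, N_2) - 4  [with N_1=3, N_2=-1]  = -1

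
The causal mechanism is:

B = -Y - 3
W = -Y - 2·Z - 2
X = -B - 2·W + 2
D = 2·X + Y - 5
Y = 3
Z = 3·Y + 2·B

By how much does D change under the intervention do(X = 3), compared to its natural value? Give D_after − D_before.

The intervention breaks the incoming arrows to X: X = -B - 2·W + 2 no longer applies, and X = 3.
D = 2·X + Y - 5  [with X=3, Y=3]  = 4
Without intervention: B = -Y - 3  [with Y=3]  = -6; Z = 3·Y + 2·B  [with Y=3, B=-6]  = -3; W = -Y - 2·Z - 2  [with Y=3, Z=-3]  = 1; X = -B - 2·W + 2  [with B=-6, W=1]  = 6; D = 2·X + Y - 5  [with X=6, Y=3]  = 10.
Change = 4 − 10 = -6.

-6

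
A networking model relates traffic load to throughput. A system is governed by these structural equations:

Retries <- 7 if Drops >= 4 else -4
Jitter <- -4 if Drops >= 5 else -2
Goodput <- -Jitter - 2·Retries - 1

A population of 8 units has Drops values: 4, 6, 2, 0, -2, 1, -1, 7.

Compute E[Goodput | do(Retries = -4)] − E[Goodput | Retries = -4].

0.5

do(Retries=-4) breaks Retries's dependence on Drops. With Retries=-4 fixed, Goodput across the units is 9, 11, 9, 9, 9, 9, 9, 11, mean 9.5.
E[Goodput|Retries=-4] averages over only the 5 units with Retries=-4 (Drops = 2, 0, -2, 1, -1): Goodput = 9, 9, 9, 9, 9, mean 9.
Difference = 9.5 − 9 = 0.5.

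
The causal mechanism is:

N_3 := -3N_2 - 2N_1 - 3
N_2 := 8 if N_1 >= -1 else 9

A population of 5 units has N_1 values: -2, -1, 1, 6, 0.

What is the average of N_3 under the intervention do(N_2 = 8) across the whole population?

Under do(N_2=8), N_2's equation is replaced by N_2=8 for every unit. Per-unit N_3: -23, -25, -29, -39, -27. Mean = -28.6.

-28.6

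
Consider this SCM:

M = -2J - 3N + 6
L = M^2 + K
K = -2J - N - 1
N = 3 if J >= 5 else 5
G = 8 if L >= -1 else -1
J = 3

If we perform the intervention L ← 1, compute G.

8

The intervention breaks the incoming arrows to L: L = M^2 + K no longer applies, and L = 1.
G = 8 if L >= -1 else -1  [with L=1]  = 8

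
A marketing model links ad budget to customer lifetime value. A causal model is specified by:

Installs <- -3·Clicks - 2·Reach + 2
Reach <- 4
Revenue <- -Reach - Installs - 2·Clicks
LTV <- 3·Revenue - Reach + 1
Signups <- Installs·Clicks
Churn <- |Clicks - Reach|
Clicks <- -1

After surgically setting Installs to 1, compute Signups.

-1

The intervention breaks the incoming arrows to Installs: Installs <- -3·Clicks - 2·Reach + 2 no longer applies, and Installs = 1.
Signups = Installs·Clicks  [with Installs=1, Clicks=-1]  = -1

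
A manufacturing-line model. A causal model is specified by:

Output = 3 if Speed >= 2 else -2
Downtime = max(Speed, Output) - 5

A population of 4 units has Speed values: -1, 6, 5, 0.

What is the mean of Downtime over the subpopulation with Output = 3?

0.5

E[Downtime|Output=3] averages over only the 2 units with Output=3 (Speed = 6, 5): Downtime = 1, 0, mean 0.5.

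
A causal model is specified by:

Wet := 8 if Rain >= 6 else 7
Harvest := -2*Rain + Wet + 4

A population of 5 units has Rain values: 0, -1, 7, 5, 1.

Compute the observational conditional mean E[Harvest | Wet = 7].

8.5

Conditioning on Wet=7 selects the 4 unit(s) with Rain ∈ {0, -1, 5, 1}. Their Harvest values: 11, 13, 1, 9. Mean = 8.5.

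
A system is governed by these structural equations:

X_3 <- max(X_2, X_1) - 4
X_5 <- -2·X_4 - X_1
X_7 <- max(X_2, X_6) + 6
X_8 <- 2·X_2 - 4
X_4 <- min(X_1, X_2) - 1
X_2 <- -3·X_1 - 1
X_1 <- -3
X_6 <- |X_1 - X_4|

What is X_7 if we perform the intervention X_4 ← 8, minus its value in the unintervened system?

3

The intervention breaks the incoming arrows to X_4: X_4 <- min(X_1, X_2) - 1 no longer applies, and X_4 = 8.
X_2 = -3·X_1 - 1  [with X_1=-3]  = 8
X_6 = |X_1 - X_4|  [with X_1=-3, X_4=8]  = 11
X_7 = max(X_2, X_6) + 6  [with X_2=8, X_6=11]  = 17
Without intervention: X_2 = -3·X_1 - 1  [with X_1=-3]  = 8; X_4 = min(X_1, X_2) - 1  [with X_1=-3, X_2=8]  = -4; X_6 = |X_1 - X_4|  [with X_1=-3, X_4=-4]  = 1; X_7 = max(X_2, X_6) + 6  [with X_2=8, X_6=1]  = 14.
Change = 17 − 14 = 3.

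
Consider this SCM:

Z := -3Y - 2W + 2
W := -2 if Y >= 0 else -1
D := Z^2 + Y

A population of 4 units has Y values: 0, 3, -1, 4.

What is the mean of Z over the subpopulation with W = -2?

-1

E[Z|W=-2] averages over only the 3 units with W=-2 (Y = 0, 3, 4): Z = 6, -3, -6, mean -1.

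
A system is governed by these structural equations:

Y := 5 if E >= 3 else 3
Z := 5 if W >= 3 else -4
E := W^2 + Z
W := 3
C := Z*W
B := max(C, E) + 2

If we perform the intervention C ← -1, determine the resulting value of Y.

5

Intervening sets C = -1 and removes its equation (C := Z*W).
No directed path runs from C to Y, so Y keeps its natural value.
Z = 5 if W >= 3 else -4  [with W=3]  = 5
E = W^2 + Z  [with W=3, Z=5]  = 14
Y = 5 if E >= 3 else 3  [with E=14]  = 5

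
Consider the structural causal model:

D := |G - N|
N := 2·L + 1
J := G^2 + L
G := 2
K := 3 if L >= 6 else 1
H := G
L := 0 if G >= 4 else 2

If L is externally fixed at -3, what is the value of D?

do(L=-3) replaces the equation L := 0 if G >= 4 else 2 with the constant L = -3.
N = 2·L + 1  [with L=-3]  = -5
D = |G - N|  [with G=2, N=-5]  = 7

7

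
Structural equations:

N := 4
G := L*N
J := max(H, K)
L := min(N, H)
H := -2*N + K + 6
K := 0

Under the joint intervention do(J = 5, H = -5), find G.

The joint intervention fixes J = 5, H = -5, removing each variable's own equation.
L = min(N, H)  [with N=4, H=-5]  = -5
G = L*N  [with L=-5, N=4]  = -20

-20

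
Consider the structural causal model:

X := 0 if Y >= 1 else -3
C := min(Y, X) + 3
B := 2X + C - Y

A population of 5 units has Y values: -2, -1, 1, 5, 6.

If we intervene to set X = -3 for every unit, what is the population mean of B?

-7.8

Every unit gets X=-3 under the intervention. B values become -4, -5, -7, -11, -12; E[B|do(X=-3)] = -7.8.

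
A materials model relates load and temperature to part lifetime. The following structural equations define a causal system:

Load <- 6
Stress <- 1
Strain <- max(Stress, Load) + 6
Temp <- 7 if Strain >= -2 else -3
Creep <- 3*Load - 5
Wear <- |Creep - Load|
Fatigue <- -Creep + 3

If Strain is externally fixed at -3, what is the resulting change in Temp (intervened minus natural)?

The intervention breaks the incoming arrows to Strain: Strain <- max(Stress, Load) + 6 no longer applies, and Strain = -3.
Temp = 7 if Strain >= -2 else -3  [with Strain=-3]  = -3
Without intervention: Strain = max(Stress, Load) + 6  [with Stress=1, Load=6]  = 12; Temp = 7 if Strain >= -2 else -3  [with Strain=12]  = 7.
Change = -3 − 7 = -10.

-10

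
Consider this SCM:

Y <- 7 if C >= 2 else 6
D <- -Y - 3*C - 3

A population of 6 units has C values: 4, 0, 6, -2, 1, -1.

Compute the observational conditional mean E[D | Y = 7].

-25

Conditioning on Y=7 selects the 2 unit(s) with C ∈ {4, 6}. Their D values: -22, -28. Mean = -25.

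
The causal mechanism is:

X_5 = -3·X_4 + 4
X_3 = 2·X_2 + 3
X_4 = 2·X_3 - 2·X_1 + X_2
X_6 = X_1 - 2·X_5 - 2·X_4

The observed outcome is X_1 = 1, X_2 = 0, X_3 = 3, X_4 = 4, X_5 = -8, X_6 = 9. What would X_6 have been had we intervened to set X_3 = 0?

-15

The intervention breaks the incoming arrows to X_3: X_3 = 2·X_2 + 3 no longer applies, and X_3 = 0.
X_4 = 2·X_3 - 2·X_1 + X_2  [with X_3=0, X_1=1, X_2=0]  = -2
X_5 = -3·X_4 + 4  [with X_4=-2]  = 10
X_6 = X_1 - 2·X_5 - 2·X_4  [with X_1=1, X_5=10, X_4=-2]  = -15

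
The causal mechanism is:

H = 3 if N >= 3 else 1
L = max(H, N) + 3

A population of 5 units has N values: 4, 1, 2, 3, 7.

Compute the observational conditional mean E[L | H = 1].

4.5

Observing H=1 restricts to units where H's equation naturally yields 1: N ∈ {1, 2}. In that subpopulation L = 4, 5, mean 4.5.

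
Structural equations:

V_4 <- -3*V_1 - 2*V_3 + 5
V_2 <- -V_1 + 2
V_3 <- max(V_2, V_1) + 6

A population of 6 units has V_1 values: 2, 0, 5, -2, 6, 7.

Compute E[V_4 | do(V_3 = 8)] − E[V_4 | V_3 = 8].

-6

do(V_3=8) breaks V_3's dependence on V_1. With V_3=8 fixed, V_4 across the units is -17, -11, -26, -5, -29, -32, mean -20.
E[V_4|V_3=8] averages over only the 2 units with V_3=8 (V_1 = 2, 0): V_4 = -17, -11, mean -14.
Difference = -20 − (-14) = -6.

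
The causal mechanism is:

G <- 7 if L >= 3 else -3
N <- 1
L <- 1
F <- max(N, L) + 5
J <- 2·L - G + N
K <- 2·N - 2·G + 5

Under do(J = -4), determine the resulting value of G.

-3

Under do(J=-4), the mechanism J <- 2·L - G + N is discarded; J is fixed at -4.
Since G is not a descendant of the intervened variable, it is unaffected.
G = 7 if L >= 3 else -3  [with L=1]  = -3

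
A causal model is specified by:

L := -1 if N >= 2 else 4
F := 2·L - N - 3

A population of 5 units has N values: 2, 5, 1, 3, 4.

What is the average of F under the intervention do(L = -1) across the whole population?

do(L=-1) breaks L's dependence on N. With L=-1 fixed, F across the units is -7, -10, -6, -8, -9, mean -8.

-8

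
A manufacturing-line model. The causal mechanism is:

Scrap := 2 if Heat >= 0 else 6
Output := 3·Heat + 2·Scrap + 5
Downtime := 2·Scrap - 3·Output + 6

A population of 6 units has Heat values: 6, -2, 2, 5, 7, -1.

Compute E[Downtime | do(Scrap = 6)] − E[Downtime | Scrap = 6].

Under do(Scrap=6), Scrap's equation is replaced by Scrap=6 for every unit. Per-unit Downtime: -87, -15, -51, -78, -96, -24. Mean = -58.5.
Observing Scrap=6 restricts to units where Scrap's equation naturally yields 6: Heat ∈ {-2, -1}. In that subpopulation Downtime = -15, -24, mean -19.5.
Difference = -58.5 − (-19.5) = -39.

-39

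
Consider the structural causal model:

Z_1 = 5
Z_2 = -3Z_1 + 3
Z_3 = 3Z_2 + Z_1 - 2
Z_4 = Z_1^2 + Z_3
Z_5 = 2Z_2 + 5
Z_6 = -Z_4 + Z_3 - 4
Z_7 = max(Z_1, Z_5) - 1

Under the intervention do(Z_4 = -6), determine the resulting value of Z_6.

-31

Under do(Z_4=-6), the mechanism Z_4 = Z_1^2 + Z_3 is discarded; Z_4 is fixed at -6.
Z_2 = -3Z_1 + 3  [with Z_1=5]  = -12
Z_3 = 3Z_2 + Z_1 - 2  [with Z_2=-12, Z_1=5]  = -33
Z_6 = -Z_4 + Z_3 - 4  [with Z_4=-6, Z_3=-33]  = -31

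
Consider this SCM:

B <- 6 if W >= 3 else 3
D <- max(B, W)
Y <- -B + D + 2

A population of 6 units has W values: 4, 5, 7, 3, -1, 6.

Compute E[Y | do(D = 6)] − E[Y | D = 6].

0.5

Every unit gets D=6 under the intervention. Y values become 2, 2, 2, 2, 5, 2; E[Y|do(D=6)] = 2.5.
Conditioning on D=6 selects the 4 unit(s) with W ∈ {4, 5, 3, 6}. Their Y values: 2, 2, 2, 2. Mean = 2.
Difference = 2.5 − 2 = 0.5.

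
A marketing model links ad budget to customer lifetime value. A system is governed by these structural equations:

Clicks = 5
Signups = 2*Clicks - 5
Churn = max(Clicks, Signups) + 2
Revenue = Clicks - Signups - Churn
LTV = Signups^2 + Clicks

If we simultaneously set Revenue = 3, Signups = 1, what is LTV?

The joint intervention fixes Revenue = 3, Signups = 1, removing each variable's own equation.
LTV = Signups^2 + Clicks  [with Signups=1, Clicks=5]  = 6

6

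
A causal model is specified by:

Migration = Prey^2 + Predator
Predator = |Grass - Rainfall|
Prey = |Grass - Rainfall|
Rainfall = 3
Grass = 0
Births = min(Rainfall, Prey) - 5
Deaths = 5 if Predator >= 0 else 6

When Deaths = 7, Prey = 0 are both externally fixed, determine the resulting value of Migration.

3

Under do(Deaths = 7, Prey = 0), each intervened variable's structural equation is replaced by its fixed value.
Predator = |Grass - Rainfall|  [with Grass=0, Rainfall=3]  = 3
Migration = Prey^2 + Predator  [with Prey=0, Predator=3]  = 3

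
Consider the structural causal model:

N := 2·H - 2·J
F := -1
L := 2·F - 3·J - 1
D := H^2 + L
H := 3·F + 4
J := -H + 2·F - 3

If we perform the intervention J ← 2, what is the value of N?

The intervention breaks the incoming arrows to J: J := -H + 2·F - 3 no longer applies, and J = 2.
H = 3·F + 4  [with F=-1]  = 1
N = 2·H - 2·J  [with H=1, J=2]  = -2

-2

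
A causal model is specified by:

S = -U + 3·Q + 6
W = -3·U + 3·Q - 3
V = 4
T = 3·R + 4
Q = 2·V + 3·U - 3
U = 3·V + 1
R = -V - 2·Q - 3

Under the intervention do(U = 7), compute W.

Under do(U=7), the mechanism U = 3·V + 1 is discarded; U is fixed at 7.
Q = 2·V + 3·U - 3  [with V=4, U=7]  = 26
W = -3·U + 3·Q - 3  [with U=7, Q=26]  = 54

54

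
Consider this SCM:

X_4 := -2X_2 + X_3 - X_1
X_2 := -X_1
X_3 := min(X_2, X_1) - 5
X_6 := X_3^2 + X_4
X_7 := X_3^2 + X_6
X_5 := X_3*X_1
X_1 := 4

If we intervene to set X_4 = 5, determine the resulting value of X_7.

167

The intervention breaks the incoming arrows to X_4: X_4 := -2X_2 + X_3 - X_1 no longer applies, and X_4 = 5.
X_2 = -X_1  [with X_1=4]  = -4
X_3 = min(X_2, X_1) - 5  [with X_2=-4, X_1=4]  = -9
X_6 = X_3^2 + X_4  [with X_3=-9, X_4=5]  = 86
X_7 = X_3^2 + X_6  [with X_3=-9, X_6=86]  = 167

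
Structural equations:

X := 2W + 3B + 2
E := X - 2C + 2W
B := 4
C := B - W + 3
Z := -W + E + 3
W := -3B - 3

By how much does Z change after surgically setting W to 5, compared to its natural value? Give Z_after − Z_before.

100

Under do(W=5), the mechanism W := -3B - 3 is discarded; W is fixed at 5.
X = 2W + 3B + 2  [with W=5, B=4]  = 24
C = B - W + 3  [with B=4, W=5]  = 2
E = X - 2C + 2W  [with X=24, C=2, W=5]  = 30
Z = -W + E + 3  [with W=5, E=30]  = 28
Without intervention: W = -3B - 3  [with B=4]  = -15; X = 2W + 3B + 2  [with W=-15, B=4]  = -16; C = B - W + 3  [with B=4, W=-15]  = 22; E = X - 2C + 2W  [with X=-16, C=22, W=-15]  = -90; Z = -W + E + 3  [with W=-15, E=-90]  = -72.
Change = 28 − (-72) = 100.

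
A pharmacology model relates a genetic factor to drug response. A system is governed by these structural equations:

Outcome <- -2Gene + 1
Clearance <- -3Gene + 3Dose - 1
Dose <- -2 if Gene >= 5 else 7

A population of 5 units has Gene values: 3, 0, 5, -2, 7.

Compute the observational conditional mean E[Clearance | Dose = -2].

-25

E[Clearance|Dose=-2] averages over only the 2 units with Dose=-2 (Gene = 5, 7): Clearance = -22, -28, mean -25.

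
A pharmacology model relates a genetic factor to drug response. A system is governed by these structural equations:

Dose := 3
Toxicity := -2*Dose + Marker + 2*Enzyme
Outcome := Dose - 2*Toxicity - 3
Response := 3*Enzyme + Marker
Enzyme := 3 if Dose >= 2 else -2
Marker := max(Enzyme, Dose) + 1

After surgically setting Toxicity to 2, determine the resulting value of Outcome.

The intervention breaks the incoming arrows to Toxicity: Toxicity := -2*Dose + Marker + 2*Enzyme no longer applies, and Toxicity = 2.
Outcome = Dose - 2*Toxicity - 3  [with Dose=3, Toxicity=2]  = -4

-4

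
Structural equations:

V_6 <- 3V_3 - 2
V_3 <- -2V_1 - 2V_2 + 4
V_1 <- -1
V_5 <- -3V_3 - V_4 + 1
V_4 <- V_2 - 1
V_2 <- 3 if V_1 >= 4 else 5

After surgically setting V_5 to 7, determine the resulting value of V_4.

The intervention breaks the incoming arrows to V_5: V_5 <- -3V_3 - V_4 + 1 no longer applies, and V_5 = 7.
Since V_4 is not a descendant of the intervened variable, it is unaffected.
V_2 = 3 if V_1 >= 4 else 5  [with V_1=-1]  = 5
V_4 = V_2 - 1  [with V_2=5]  = 4

4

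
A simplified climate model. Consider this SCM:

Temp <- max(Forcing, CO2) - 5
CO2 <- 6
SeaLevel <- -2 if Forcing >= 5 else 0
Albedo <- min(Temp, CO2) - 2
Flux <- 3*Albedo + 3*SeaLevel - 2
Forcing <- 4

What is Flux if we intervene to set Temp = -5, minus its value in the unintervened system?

-18

The intervention breaks the incoming arrows to Temp: Temp <- max(Forcing, CO2) - 5 no longer applies, and Temp = -5.
Albedo = min(Temp, CO2) - 2  [with Temp=-5, CO2=6]  = -7
SeaLevel = -2 if Forcing >= 5 else 0  [with Forcing=4]  = 0
Flux = 3*Albedo + 3*SeaLevel - 2  [with Albedo=-7, SeaLevel=0]  = -23
Without intervention: Temp = max(Forcing, CO2) - 5  [with Forcing=4, CO2=6]  = 1; Albedo = min(Temp, CO2) - 2  [with Temp=1, CO2=6]  = -1; SeaLevel = -2 if Forcing >= 5 else 0  [with Forcing=4]  = 0; Flux = 3*Albedo + 3*SeaLevel - 2  [with Albedo=-1, SeaLevel=0]  = -5.
Change = -23 − (-5) = -18.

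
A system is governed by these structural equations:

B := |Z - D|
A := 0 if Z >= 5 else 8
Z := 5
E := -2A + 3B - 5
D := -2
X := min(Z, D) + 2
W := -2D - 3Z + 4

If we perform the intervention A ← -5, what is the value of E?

Under do(A=-5), the mechanism A := 0 if Z >= 5 else 8 is discarded; A is fixed at -5.
B = |Z - D|  [with Z=5, D=-2]  = 7
E = -2A + 3B - 5  [with A=-5, B=7]  = 26

26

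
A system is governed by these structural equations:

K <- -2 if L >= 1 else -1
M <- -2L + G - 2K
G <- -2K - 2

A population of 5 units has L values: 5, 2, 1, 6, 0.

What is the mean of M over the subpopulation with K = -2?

-1

E[M|K=-2] averages over only the 4 units with K=-2 (L = 5, 2, 1, 6): M = -4, 2, 4, -6, mean -1.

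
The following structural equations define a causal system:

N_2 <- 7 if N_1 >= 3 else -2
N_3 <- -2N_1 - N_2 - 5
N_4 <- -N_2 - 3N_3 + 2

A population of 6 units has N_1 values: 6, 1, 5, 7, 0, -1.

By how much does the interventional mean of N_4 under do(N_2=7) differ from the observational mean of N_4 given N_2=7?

do(N_2=7) breaks N_2's dependence on N_1. With N_2=7 fixed, N_4 across the units is 67, 37, 61, 73, 31, 25, mean 49.
Conditioning on N_2=7 selects the 3 unit(s) with N_1 ∈ {6, 5, 7}. Their N_4 values: 67, 61, 73. Mean = 67.
Difference = 49 − 67 = -18.

-18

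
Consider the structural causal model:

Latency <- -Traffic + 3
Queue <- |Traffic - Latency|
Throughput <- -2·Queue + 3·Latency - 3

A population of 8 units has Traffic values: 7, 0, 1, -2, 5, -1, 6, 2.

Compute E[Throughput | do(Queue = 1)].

Under do(Queue=1), Queue's equation is replaced by Queue=1 for every unit. Per-unit Throughput: -17, 4, 1, 10, -11, 7, -14, -2. Mean = -2.75.

-2.75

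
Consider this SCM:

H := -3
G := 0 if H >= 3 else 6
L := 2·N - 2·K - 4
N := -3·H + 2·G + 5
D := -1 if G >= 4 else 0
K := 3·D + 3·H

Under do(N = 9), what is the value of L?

38

The intervention breaks the incoming arrows to N: N := -3·H + 2·G + 5 no longer applies, and N = 9.
G = 0 if H >= 3 else 6  [with H=-3]  = 6
D = -1 if G >= 4 else 0  [with G=6]  = -1
K = 3·D + 3·H  [with D=-1, H=-3]  = -12
L = 2·N - 2·K - 4  [with N=9, K=-12]  = 38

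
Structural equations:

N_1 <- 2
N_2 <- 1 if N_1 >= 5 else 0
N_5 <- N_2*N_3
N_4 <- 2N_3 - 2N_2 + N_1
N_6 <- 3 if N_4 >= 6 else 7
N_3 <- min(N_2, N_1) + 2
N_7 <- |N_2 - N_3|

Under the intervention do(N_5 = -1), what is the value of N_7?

Under do(N_5=-1), the mechanism N_5 <- N_2*N_3 is discarded; N_5 is fixed at -1.
Since N_7 is not a descendant of the intervened variable, it is unaffected.
N_2 = 1 if N_1 >= 5 else 0  [with N_1=2]  = 0
N_3 = min(N_2, N_1) + 2  [with N_2=0, N_1=2]  = 2
N_7 = |N_2 - N_3|  [with N_2=0, N_3=2]  = 2

2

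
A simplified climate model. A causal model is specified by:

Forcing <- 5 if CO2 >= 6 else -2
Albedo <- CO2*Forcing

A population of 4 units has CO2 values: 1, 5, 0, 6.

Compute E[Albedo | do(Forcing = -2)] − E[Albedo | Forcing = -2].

-2

The intervention sets Forcing=-2 in all 4 units regardless of CO2. Recomputing Albedo per unit gives -2, -10, 0, -12; average -6.
Observing Forcing=-2 restricts to units where Forcing's equation naturally yields -2: CO2 ∈ {1, 5, 0}. In that subpopulation Albedo = -2, -10, 0, mean -4.
Difference = -6 − (-4) = -2.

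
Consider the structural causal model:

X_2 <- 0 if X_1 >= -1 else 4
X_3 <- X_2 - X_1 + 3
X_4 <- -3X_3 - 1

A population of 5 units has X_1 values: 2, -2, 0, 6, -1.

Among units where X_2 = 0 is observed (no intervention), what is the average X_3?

E[X_3|X_2=0] averages over only the 4 units with X_2=0 (X_1 = 2, 0, 6, -1): X_3 = 1, 3, -3, 4, mean 1.25.

1.25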